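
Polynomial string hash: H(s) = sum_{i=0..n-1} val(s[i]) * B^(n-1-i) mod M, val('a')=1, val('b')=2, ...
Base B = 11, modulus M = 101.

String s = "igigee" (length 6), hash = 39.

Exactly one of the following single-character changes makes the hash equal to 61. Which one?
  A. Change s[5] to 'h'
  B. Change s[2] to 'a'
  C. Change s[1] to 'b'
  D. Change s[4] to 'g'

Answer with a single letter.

Option A: s[5]='e'->'h', delta=(8-5)*11^0 mod 101 = 3, hash=39+3 mod 101 = 42
Option B: s[2]='i'->'a', delta=(1-9)*11^3 mod 101 = 58, hash=39+58 mod 101 = 97
Option C: s[1]='g'->'b', delta=(2-7)*11^4 mod 101 = 20, hash=39+20 mod 101 = 59
Option D: s[4]='e'->'g', delta=(7-5)*11^1 mod 101 = 22, hash=39+22 mod 101 = 61 <-- target

Answer: D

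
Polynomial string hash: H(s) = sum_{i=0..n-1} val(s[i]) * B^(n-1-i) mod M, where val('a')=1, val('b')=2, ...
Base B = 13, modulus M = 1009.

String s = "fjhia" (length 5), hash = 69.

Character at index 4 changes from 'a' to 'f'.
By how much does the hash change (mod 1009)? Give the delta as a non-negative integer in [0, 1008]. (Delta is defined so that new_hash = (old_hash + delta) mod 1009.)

Delta formula: (val(new) - val(old)) * B^(n-1-k) mod M
  val('f') - val('a') = 6 - 1 = 5
  B^(n-1-k) = 13^0 mod 1009 = 1
  Delta = 5 * 1 mod 1009 = 5

Answer: 5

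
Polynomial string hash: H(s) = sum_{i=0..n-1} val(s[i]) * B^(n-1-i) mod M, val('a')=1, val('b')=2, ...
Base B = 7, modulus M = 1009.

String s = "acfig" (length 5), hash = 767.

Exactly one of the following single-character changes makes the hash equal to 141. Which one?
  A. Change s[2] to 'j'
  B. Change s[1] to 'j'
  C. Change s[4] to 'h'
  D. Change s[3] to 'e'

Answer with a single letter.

Option A: s[2]='f'->'j', delta=(10-6)*7^2 mod 1009 = 196, hash=767+196 mod 1009 = 963
Option B: s[1]='c'->'j', delta=(10-3)*7^3 mod 1009 = 383, hash=767+383 mod 1009 = 141 <-- target
Option C: s[4]='g'->'h', delta=(8-7)*7^0 mod 1009 = 1, hash=767+1 mod 1009 = 768
Option D: s[3]='i'->'e', delta=(5-9)*7^1 mod 1009 = 981, hash=767+981 mod 1009 = 739

Answer: B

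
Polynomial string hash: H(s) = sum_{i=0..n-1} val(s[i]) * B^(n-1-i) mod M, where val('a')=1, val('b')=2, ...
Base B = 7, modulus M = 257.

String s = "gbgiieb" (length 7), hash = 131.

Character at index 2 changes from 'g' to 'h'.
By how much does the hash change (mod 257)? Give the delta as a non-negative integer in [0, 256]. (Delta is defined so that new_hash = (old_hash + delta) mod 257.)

Delta formula: (val(new) - val(old)) * B^(n-1-k) mod M
  val('h') - val('g') = 8 - 7 = 1
  B^(n-1-k) = 7^4 mod 257 = 88
  Delta = 1 * 88 mod 257 = 88

Answer: 88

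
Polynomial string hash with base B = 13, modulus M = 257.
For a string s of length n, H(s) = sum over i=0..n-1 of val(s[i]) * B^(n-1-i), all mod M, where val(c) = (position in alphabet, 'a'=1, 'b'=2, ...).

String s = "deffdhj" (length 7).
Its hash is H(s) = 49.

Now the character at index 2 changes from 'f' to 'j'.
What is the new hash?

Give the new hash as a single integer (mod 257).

val('f') = 6, val('j') = 10
Position k = 2, exponent = n-1-k = 4
B^4 mod M = 13^4 mod 257 = 34
Delta = (10 - 6) * 34 mod 257 = 136
New hash = (49 + 136) mod 257 = 185

Answer: 185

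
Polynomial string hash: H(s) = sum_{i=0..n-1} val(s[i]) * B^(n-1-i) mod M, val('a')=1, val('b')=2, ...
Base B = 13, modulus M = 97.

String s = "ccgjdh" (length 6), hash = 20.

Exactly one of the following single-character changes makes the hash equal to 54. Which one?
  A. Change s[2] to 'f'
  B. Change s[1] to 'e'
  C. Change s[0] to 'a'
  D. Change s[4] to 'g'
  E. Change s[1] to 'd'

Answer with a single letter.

Answer: A

Derivation:
Option A: s[2]='g'->'f', delta=(6-7)*13^3 mod 97 = 34, hash=20+34 mod 97 = 54 <-- target
Option B: s[1]='c'->'e', delta=(5-3)*13^4 mod 97 = 86, hash=20+86 mod 97 = 9
Option C: s[0]='c'->'a', delta=(1-3)*13^5 mod 97 = 46, hash=20+46 mod 97 = 66
Option D: s[4]='d'->'g', delta=(7-4)*13^1 mod 97 = 39, hash=20+39 mod 97 = 59
Option E: s[1]='c'->'d', delta=(4-3)*13^4 mod 97 = 43, hash=20+43 mod 97 = 63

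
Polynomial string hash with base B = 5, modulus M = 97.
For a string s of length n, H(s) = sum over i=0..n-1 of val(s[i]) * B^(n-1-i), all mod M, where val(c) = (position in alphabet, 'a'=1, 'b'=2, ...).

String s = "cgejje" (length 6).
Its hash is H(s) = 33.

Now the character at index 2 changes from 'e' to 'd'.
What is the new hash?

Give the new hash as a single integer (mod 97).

Answer: 5

Derivation:
val('e') = 5, val('d') = 4
Position k = 2, exponent = n-1-k = 3
B^3 mod M = 5^3 mod 97 = 28
Delta = (4 - 5) * 28 mod 97 = 69
New hash = (33 + 69) mod 97 = 5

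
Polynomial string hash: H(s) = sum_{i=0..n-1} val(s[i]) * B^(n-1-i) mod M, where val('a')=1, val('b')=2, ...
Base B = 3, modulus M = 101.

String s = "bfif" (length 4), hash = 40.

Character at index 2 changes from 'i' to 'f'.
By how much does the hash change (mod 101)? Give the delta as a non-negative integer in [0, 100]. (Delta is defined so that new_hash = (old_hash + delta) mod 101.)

Delta formula: (val(new) - val(old)) * B^(n-1-k) mod M
  val('f') - val('i') = 6 - 9 = -3
  B^(n-1-k) = 3^1 mod 101 = 3
  Delta = -3 * 3 mod 101 = 92

Answer: 92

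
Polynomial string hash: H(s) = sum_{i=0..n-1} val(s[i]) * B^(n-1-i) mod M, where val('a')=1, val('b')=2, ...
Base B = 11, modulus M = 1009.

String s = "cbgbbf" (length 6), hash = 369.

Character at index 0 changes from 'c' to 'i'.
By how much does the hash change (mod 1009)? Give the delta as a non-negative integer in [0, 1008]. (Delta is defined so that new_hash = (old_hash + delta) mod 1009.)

Delta formula: (val(new) - val(old)) * B^(n-1-k) mod M
  val('i') - val('c') = 9 - 3 = 6
  B^(n-1-k) = 11^5 mod 1009 = 620
  Delta = 6 * 620 mod 1009 = 693

Answer: 693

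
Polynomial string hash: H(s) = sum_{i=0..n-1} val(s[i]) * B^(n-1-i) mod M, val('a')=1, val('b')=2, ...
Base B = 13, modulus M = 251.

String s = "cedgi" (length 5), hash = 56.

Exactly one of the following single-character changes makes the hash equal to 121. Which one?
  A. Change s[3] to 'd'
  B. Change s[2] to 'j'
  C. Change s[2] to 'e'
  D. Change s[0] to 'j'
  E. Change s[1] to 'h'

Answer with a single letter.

Answer: E

Derivation:
Option A: s[3]='g'->'d', delta=(4-7)*13^1 mod 251 = 212, hash=56+212 mod 251 = 17
Option B: s[2]='d'->'j', delta=(10-4)*13^2 mod 251 = 10, hash=56+10 mod 251 = 66
Option C: s[2]='d'->'e', delta=(5-4)*13^2 mod 251 = 169, hash=56+169 mod 251 = 225
Option D: s[0]='c'->'j', delta=(10-3)*13^4 mod 251 = 131, hash=56+131 mod 251 = 187
Option E: s[1]='e'->'h', delta=(8-5)*13^3 mod 251 = 65, hash=56+65 mod 251 = 121 <-- target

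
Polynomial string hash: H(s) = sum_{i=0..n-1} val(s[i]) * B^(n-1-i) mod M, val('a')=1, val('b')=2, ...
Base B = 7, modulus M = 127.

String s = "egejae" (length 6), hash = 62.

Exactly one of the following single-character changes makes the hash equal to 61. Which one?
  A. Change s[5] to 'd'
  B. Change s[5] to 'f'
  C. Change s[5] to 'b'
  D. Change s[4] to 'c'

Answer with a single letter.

Answer: A

Derivation:
Option A: s[5]='e'->'d', delta=(4-5)*7^0 mod 127 = 126, hash=62+126 mod 127 = 61 <-- target
Option B: s[5]='e'->'f', delta=(6-5)*7^0 mod 127 = 1, hash=62+1 mod 127 = 63
Option C: s[5]='e'->'b', delta=(2-5)*7^0 mod 127 = 124, hash=62+124 mod 127 = 59
Option D: s[4]='a'->'c', delta=(3-1)*7^1 mod 127 = 14, hash=62+14 mod 127 = 76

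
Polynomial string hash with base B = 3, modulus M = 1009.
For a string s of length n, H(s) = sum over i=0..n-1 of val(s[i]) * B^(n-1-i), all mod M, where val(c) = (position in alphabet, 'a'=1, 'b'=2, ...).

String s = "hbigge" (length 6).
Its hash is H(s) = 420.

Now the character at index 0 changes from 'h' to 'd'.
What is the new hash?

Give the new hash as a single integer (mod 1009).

val('h') = 8, val('d') = 4
Position k = 0, exponent = n-1-k = 5
B^5 mod M = 3^5 mod 1009 = 243
Delta = (4 - 8) * 243 mod 1009 = 37
New hash = (420 + 37) mod 1009 = 457

Answer: 457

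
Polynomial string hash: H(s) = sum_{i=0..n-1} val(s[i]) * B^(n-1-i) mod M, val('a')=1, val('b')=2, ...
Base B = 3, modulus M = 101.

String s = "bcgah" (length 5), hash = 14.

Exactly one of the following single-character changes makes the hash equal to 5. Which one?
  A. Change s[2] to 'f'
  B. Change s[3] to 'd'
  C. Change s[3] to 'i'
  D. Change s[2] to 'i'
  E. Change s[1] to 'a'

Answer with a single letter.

Option A: s[2]='g'->'f', delta=(6-7)*3^2 mod 101 = 92, hash=14+92 mod 101 = 5 <-- target
Option B: s[3]='a'->'d', delta=(4-1)*3^1 mod 101 = 9, hash=14+9 mod 101 = 23
Option C: s[3]='a'->'i', delta=(9-1)*3^1 mod 101 = 24, hash=14+24 mod 101 = 38
Option D: s[2]='g'->'i', delta=(9-7)*3^2 mod 101 = 18, hash=14+18 mod 101 = 32
Option E: s[1]='c'->'a', delta=(1-3)*3^3 mod 101 = 47, hash=14+47 mod 101 = 61

Answer: A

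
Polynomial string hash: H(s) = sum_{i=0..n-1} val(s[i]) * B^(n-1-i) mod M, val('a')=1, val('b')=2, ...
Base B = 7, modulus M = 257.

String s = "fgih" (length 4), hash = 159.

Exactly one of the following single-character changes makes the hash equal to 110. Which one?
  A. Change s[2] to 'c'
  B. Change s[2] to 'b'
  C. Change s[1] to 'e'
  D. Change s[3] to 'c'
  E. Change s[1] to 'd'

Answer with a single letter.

Answer: B

Derivation:
Option A: s[2]='i'->'c', delta=(3-9)*7^1 mod 257 = 215, hash=159+215 mod 257 = 117
Option B: s[2]='i'->'b', delta=(2-9)*7^1 mod 257 = 208, hash=159+208 mod 257 = 110 <-- target
Option C: s[1]='g'->'e', delta=(5-7)*7^2 mod 257 = 159, hash=159+159 mod 257 = 61
Option D: s[3]='h'->'c', delta=(3-8)*7^0 mod 257 = 252, hash=159+252 mod 257 = 154
Option E: s[1]='g'->'d', delta=(4-7)*7^2 mod 257 = 110, hash=159+110 mod 257 = 12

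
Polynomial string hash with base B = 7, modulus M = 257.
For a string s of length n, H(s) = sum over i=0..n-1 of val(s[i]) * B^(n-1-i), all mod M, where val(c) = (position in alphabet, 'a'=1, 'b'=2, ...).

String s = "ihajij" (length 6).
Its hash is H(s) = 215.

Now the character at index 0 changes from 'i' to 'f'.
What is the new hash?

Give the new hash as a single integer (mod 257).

Answer: 166

Derivation:
val('i') = 9, val('f') = 6
Position k = 0, exponent = n-1-k = 5
B^5 mod M = 7^5 mod 257 = 102
Delta = (6 - 9) * 102 mod 257 = 208
New hash = (215 + 208) mod 257 = 166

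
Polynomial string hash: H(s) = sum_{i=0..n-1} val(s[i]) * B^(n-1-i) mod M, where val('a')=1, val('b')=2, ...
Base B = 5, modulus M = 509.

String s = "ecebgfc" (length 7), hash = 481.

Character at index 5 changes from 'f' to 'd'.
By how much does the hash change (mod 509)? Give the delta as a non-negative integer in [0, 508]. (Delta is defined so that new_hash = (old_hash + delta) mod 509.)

Delta formula: (val(new) - val(old)) * B^(n-1-k) mod M
  val('d') - val('f') = 4 - 6 = -2
  B^(n-1-k) = 5^1 mod 509 = 5
  Delta = -2 * 5 mod 509 = 499

Answer: 499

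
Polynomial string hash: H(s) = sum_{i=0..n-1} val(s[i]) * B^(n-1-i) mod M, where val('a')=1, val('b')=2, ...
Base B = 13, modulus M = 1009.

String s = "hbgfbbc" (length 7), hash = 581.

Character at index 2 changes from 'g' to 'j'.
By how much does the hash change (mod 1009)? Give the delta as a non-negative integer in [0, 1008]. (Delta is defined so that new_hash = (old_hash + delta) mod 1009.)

Delta formula: (val(new) - val(old)) * B^(n-1-k) mod M
  val('j') - val('g') = 10 - 7 = 3
  B^(n-1-k) = 13^4 mod 1009 = 309
  Delta = 3 * 309 mod 1009 = 927

Answer: 927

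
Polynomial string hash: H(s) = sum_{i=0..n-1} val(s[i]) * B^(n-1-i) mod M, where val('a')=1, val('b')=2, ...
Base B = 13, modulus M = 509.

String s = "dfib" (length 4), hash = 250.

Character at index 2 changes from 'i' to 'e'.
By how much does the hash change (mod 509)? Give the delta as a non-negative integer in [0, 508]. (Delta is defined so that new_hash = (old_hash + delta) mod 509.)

Answer: 457

Derivation:
Delta formula: (val(new) - val(old)) * B^(n-1-k) mod M
  val('e') - val('i') = 5 - 9 = -4
  B^(n-1-k) = 13^1 mod 509 = 13
  Delta = -4 * 13 mod 509 = 457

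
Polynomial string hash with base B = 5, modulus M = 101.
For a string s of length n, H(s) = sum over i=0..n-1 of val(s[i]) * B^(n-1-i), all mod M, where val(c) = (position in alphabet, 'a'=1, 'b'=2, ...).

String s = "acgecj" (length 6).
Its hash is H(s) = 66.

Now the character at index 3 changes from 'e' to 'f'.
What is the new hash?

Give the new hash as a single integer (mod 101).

Answer: 91

Derivation:
val('e') = 5, val('f') = 6
Position k = 3, exponent = n-1-k = 2
B^2 mod M = 5^2 mod 101 = 25
Delta = (6 - 5) * 25 mod 101 = 25
New hash = (66 + 25) mod 101 = 91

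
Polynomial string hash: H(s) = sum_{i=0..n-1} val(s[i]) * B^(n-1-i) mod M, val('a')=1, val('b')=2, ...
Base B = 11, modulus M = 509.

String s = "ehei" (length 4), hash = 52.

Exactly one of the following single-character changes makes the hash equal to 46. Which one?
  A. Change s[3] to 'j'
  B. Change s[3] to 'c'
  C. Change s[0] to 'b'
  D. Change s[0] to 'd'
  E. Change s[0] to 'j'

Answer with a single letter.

Option A: s[3]='i'->'j', delta=(10-9)*11^0 mod 509 = 1, hash=52+1 mod 509 = 53
Option B: s[3]='i'->'c', delta=(3-9)*11^0 mod 509 = 503, hash=52+503 mod 509 = 46 <-- target
Option C: s[0]='e'->'b', delta=(2-5)*11^3 mod 509 = 79, hash=52+79 mod 509 = 131
Option D: s[0]='e'->'d', delta=(4-5)*11^3 mod 509 = 196, hash=52+196 mod 509 = 248
Option E: s[0]='e'->'j', delta=(10-5)*11^3 mod 509 = 38, hash=52+38 mod 509 = 90

Answer: B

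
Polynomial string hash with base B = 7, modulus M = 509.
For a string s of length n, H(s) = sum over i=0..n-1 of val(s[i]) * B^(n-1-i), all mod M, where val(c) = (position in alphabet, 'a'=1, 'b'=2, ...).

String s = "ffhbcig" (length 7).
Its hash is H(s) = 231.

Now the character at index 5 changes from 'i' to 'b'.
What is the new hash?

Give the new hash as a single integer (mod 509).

val('i') = 9, val('b') = 2
Position k = 5, exponent = n-1-k = 1
B^1 mod M = 7^1 mod 509 = 7
Delta = (2 - 9) * 7 mod 509 = 460
New hash = (231 + 460) mod 509 = 182

Answer: 182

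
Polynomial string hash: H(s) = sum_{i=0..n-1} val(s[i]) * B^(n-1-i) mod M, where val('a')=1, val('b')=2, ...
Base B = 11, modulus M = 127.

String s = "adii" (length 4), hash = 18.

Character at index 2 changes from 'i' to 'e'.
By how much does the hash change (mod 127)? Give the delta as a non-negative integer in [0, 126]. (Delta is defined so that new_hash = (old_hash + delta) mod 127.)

Answer: 83

Derivation:
Delta formula: (val(new) - val(old)) * B^(n-1-k) mod M
  val('e') - val('i') = 5 - 9 = -4
  B^(n-1-k) = 11^1 mod 127 = 11
  Delta = -4 * 11 mod 127 = 83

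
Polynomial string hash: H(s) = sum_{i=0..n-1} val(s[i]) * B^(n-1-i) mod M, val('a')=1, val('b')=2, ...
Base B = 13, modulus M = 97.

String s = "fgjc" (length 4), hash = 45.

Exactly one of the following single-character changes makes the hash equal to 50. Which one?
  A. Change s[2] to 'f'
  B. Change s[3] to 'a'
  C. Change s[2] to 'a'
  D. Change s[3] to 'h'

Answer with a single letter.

Option A: s[2]='j'->'f', delta=(6-10)*13^1 mod 97 = 45, hash=45+45 mod 97 = 90
Option B: s[3]='c'->'a', delta=(1-3)*13^0 mod 97 = 95, hash=45+95 mod 97 = 43
Option C: s[2]='j'->'a', delta=(1-10)*13^1 mod 97 = 77, hash=45+77 mod 97 = 25
Option D: s[3]='c'->'h', delta=(8-3)*13^0 mod 97 = 5, hash=45+5 mod 97 = 50 <-- target

Answer: D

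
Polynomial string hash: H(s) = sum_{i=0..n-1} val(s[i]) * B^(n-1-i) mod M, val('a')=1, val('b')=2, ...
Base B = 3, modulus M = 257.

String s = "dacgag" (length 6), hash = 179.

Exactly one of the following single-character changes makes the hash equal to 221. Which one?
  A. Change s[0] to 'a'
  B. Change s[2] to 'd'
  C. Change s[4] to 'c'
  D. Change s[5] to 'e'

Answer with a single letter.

Answer: A

Derivation:
Option A: s[0]='d'->'a', delta=(1-4)*3^5 mod 257 = 42, hash=179+42 mod 257 = 221 <-- target
Option B: s[2]='c'->'d', delta=(4-3)*3^3 mod 257 = 27, hash=179+27 mod 257 = 206
Option C: s[4]='a'->'c', delta=(3-1)*3^1 mod 257 = 6, hash=179+6 mod 257 = 185
Option D: s[5]='g'->'e', delta=(5-7)*3^0 mod 257 = 255, hash=179+255 mod 257 = 177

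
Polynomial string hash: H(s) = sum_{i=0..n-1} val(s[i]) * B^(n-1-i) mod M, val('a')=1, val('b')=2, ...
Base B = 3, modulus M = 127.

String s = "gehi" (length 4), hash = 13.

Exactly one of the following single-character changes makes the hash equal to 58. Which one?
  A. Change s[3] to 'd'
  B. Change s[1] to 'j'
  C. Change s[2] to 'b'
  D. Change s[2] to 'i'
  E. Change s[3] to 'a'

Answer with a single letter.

Answer: B

Derivation:
Option A: s[3]='i'->'d', delta=(4-9)*3^0 mod 127 = 122, hash=13+122 mod 127 = 8
Option B: s[1]='e'->'j', delta=(10-5)*3^2 mod 127 = 45, hash=13+45 mod 127 = 58 <-- target
Option C: s[2]='h'->'b', delta=(2-8)*3^1 mod 127 = 109, hash=13+109 mod 127 = 122
Option D: s[2]='h'->'i', delta=(9-8)*3^1 mod 127 = 3, hash=13+3 mod 127 = 16
Option E: s[3]='i'->'a', delta=(1-9)*3^0 mod 127 = 119, hash=13+119 mod 127 = 5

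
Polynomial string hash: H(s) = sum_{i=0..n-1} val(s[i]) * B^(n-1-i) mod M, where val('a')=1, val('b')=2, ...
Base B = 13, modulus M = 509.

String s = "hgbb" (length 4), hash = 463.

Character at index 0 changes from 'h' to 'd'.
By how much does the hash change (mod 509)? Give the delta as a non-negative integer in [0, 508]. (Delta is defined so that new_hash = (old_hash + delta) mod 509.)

Delta formula: (val(new) - val(old)) * B^(n-1-k) mod M
  val('d') - val('h') = 4 - 8 = -4
  B^(n-1-k) = 13^3 mod 509 = 161
  Delta = -4 * 161 mod 509 = 374

Answer: 374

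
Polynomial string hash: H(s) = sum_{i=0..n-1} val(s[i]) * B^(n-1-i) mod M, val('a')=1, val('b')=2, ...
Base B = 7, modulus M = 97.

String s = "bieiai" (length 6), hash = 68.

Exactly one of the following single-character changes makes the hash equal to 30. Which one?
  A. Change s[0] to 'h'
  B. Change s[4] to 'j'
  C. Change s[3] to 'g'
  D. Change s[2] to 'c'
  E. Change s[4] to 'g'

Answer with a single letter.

Answer: A

Derivation:
Option A: s[0]='b'->'h', delta=(8-2)*7^5 mod 97 = 59, hash=68+59 mod 97 = 30 <-- target
Option B: s[4]='a'->'j', delta=(10-1)*7^1 mod 97 = 63, hash=68+63 mod 97 = 34
Option C: s[3]='i'->'g', delta=(7-9)*7^2 mod 97 = 96, hash=68+96 mod 97 = 67
Option D: s[2]='e'->'c', delta=(3-5)*7^3 mod 97 = 90, hash=68+90 mod 97 = 61
Option E: s[4]='a'->'g', delta=(7-1)*7^1 mod 97 = 42, hash=68+42 mod 97 = 13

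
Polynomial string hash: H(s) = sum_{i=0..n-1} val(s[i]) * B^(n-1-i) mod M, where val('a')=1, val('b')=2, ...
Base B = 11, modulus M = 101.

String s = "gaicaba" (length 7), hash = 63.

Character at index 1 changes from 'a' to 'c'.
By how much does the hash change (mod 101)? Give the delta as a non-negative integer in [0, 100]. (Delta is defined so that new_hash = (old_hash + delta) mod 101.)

Answer: 13

Derivation:
Delta formula: (val(new) - val(old)) * B^(n-1-k) mod M
  val('c') - val('a') = 3 - 1 = 2
  B^(n-1-k) = 11^5 mod 101 = 57
  Delta = 2 * 57 mod 101 = 13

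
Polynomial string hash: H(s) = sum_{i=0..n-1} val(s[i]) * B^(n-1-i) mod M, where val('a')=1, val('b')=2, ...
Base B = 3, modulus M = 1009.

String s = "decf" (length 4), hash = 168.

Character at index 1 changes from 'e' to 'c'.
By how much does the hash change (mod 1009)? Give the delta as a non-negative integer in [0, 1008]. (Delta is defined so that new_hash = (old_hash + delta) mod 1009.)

Delta formula: (val(new) - val(old)) * B^(n-1-k) mod M
  val('c') - val('e') = 3 - 5 = -2
  B^(n-1-k) = 3^2 mod 1009 = 9
  Delta = -2 * 9 mod 1009 = 991

Answer: 991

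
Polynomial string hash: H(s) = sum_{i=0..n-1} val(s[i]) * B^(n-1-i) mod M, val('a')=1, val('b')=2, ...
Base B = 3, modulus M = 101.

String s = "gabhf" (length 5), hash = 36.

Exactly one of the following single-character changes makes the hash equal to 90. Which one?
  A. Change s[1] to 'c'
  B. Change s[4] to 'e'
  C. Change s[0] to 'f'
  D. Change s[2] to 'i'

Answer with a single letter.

Answer: A

Derivation:
Option A: s[1]='a'->'c', delta=(3-1)*3^3 mod 101 = 54, hash=36+54 mod 101 = 90 <-- target
Option B: s[4]='f'->'e', delta=(5-6)*3^0 mod 101 = 100, hash=36+100 mod 101 = 35
Option C: s[0]='g'->'f', delta=(6-7)*3^4 mod 101 = 20, hash=36+20 mod 101 = 56
Option D: s[2]='b'->'i', delta=(9-2)*3^2 mod 101 = 63, hash=36+63 mod 101 = 99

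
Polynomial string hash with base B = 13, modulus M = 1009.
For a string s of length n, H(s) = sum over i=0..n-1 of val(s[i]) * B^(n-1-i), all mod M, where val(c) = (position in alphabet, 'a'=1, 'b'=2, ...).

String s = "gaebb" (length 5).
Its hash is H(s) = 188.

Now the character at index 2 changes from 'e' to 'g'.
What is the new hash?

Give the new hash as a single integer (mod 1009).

Answer: 526

Derivation:
val('e') = 5, val('g') = 7
Position k = 2, exponent = n-1-k = 2
B^2 mod M = 13^2 mod 1009 = 169
Delta = (7 - 5) * 169 mod 1009 = 338
New hash = (188 + 338) mod 1009 = 526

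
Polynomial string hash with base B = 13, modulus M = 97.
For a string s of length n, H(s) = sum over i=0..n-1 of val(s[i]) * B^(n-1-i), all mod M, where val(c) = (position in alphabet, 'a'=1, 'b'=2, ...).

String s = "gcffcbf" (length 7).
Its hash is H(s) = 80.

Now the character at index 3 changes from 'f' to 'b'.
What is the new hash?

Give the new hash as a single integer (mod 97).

Answer: 22

Derivation:
val('f') = 6, val('b') = 2
Position k = 3, exponent = n-1-k = 3
B^3 mod M = 13^3 mod 97 = 63
Delta = (2 - 6) * 63 mod 97 = 39
New hash = (80 + 39) mod 97 = 22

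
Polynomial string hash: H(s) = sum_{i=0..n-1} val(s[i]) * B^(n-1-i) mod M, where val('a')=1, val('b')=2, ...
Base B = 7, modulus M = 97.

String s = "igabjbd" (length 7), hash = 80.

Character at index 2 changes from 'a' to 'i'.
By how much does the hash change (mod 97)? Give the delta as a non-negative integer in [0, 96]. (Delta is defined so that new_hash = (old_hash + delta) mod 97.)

Answer: 2

Derivation:
Delta formula: (val(new) - val(old)) * B^(n-1-k) mod M
  val('i') - val('a') = 9 - 1 = 8
  B^(n-1-k) = 7^4 mod 97 = 73
  Delta = 8 * 73 mod 97 = 2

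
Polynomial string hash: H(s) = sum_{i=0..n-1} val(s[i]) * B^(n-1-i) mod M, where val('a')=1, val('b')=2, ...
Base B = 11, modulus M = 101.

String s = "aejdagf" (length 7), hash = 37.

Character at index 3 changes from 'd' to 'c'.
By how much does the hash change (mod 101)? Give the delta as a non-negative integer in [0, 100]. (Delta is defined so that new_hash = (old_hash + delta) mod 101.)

Answer: 83

Derivation:
Delta formula: (val(new) - val(old)) * B^(n-1-k) mod M
  val('c') - val('d') = 3 - 4 = -1
  B^(n-1-k) = 11^3 mod 101 = 18
  Delta = -1 * 18 mod 101 = 83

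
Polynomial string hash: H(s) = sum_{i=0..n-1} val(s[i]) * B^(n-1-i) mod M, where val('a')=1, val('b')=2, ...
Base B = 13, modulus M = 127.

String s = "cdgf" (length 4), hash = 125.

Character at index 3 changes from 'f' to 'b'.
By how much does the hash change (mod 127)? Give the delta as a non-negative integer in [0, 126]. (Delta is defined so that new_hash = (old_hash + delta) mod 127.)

Delta formula: (val(new) - val(old)) * B^(n-1-k) mod M
  val('b') - val('f') = 2 - 6 = -4
  B^(n-1-k) = 13^0 mod 127 = 1
  Delta = -4 * 1 mod 127 = 123

Answer: 123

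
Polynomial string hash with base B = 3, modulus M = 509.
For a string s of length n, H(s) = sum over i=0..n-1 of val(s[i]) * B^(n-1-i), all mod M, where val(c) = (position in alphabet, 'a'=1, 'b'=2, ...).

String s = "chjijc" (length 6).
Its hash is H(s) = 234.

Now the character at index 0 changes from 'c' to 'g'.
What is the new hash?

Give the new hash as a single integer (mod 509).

val('c') = 3, val('g') = 7
Position k = 0, exponent = n-1-k = 5
B^5 mod M = 3^5 mod 509 = 243
Delta = (7 - 3) * 243 mod 509 = 463
New hash = (234 + 463) mod 509 = 188

Answer: 188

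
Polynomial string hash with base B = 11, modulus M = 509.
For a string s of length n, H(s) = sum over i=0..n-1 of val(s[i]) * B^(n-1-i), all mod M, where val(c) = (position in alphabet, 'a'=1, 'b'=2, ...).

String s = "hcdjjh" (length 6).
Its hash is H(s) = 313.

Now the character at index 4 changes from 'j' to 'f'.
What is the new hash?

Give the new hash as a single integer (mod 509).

Answer: 269

Derivation:
val('j') = 10, val('f') = 6
Position k = 4, exponent = n-1-k = 1
B^1 mod M = 11^1 mod 509 = 11
Delta = (6 - 10) * 11 mod 509 = 465
New hash = (313 + 465) mod 509 = 269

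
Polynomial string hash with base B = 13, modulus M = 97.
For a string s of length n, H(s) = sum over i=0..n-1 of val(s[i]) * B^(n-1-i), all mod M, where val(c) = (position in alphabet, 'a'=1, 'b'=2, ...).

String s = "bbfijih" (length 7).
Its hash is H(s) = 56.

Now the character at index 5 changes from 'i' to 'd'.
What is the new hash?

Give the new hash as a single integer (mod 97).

Answer: 88

Derivation:
val('i') = 9, val('d') = 4
Position k = 5, exponent = n-1-k = 1
B^1 mod M = 13^1 mod 97 = 13
Delta = (4 - 9) * 13 mod 97 = 32
New hash = (56 + 32) mod 97 = 88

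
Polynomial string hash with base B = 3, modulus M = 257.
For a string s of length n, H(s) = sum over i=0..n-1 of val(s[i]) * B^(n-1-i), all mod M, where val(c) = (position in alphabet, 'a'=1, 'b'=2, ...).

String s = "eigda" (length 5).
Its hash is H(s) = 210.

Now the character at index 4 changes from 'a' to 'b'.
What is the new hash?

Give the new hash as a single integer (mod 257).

Answer: 211

Derivation:
val('a') = 1, val('b') = 2
Position k = 4, exponent = n-1-k = 0
B^0 mod M = 3^0 mod 257 = 1
Delta = (2 - 1) * 1 mod 257 = 1
New hash = (210 + 1) mod 257 = 211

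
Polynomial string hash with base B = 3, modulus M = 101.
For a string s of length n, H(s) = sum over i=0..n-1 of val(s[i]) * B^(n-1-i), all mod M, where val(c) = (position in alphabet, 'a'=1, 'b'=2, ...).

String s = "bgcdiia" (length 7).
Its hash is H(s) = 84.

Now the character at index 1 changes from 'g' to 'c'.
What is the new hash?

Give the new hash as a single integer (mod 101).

Answer: 21

Derivation:
val('g') = 7, val('c') = 3
Position k = 1, exponent = n-1-k = 5
B^5 mod M = 3^5 mod 101 = 41
Delta = (3 - 7) * 41 mod 101 = 38
New hash = (84 + 38) mod 101 = 21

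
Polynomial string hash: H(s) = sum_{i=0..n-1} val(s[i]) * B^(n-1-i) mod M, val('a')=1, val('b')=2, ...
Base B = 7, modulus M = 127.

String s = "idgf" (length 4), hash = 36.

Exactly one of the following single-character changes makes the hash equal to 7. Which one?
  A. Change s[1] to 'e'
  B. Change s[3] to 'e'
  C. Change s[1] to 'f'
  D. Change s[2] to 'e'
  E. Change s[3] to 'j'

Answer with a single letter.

Option A: s[1]='d'->'e', delta=(5-4)*7^2 mod 127 = 49, hash=36+49 mod 127 = 85
Option B: s[3]='f'->'e', delta=(5-6)*7^0 mod 127 = 126, hash=36+126 mod 127 = 35
Option C: s[1]='d'->'f', delta=(6-4)*7^2 mod 127 = 98, hash=36+98 mod 127 = 7 <-- target
Option D: s[2]='g'->'e', delta=(5-7)*7^1 mod 127 = 113, hash=36+113 mod 127 = 22
Option E: s[3]='f'->'j', delta=(10-6)*7^0 mod 127 = 4, hash=36+4 mod 127 = 40

Answer: C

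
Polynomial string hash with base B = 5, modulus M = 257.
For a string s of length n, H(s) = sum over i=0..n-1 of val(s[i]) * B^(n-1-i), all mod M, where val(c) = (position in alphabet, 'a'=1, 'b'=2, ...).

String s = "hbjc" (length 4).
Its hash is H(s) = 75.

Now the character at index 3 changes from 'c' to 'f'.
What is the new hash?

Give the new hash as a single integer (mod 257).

Answer: 78

Derivation:
val('c') = 3, val('f') = 6
Position k = 3, exponent = n-1-k = 0
B^0 mod M = 5^0 mod 257 = 1
Delta = (6 - 3) * 1 mod 257 = 3
New hash = (75 + 3) mod 257 = 78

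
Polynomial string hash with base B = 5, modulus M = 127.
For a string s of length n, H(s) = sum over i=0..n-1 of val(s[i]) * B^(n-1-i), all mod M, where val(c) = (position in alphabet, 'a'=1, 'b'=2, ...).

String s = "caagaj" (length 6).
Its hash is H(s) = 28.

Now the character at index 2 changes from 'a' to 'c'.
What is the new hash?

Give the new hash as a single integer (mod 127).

Answer: 24

Derivation:
val('a') = 1, val('c') = 3
Position k = 2, exponent = n-1-k = 3
B^3 mod M = 5^3 mod 127 = 125
Delta = (3 - 1) * 125 mod 127 = 123
New hash = (28 + 123) mod 127 = 24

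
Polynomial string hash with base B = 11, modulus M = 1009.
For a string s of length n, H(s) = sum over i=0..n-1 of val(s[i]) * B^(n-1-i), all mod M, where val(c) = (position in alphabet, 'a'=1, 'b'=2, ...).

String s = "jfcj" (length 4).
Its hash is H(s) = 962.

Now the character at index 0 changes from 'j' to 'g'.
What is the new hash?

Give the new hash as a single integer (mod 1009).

val('j') = 10, val('g') = 7
Position k = 0, exponent = n-1-k = 3
B^3 mod M = 11^3 mod 1009 = 322
Delta = (7 - 10) * 322 mod 1009 = 43
New hash = (962 + 43) mod 1009 = 1005

Answer: 1005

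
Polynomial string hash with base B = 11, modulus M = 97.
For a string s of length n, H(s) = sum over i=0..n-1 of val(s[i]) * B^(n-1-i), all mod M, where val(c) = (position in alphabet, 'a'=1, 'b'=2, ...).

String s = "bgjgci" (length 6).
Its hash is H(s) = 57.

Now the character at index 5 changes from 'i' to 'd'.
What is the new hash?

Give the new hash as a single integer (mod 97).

val('i') = 9, val('d') = 4
Position k = 5, exponent = n-1-k = 0
B^0 mod M = 11^0 mod 97 = 1
Delta = (4 - 9) * 1 mod 97 = 92
New hash = (57 + 92) mod 97 = 52

Answer: 52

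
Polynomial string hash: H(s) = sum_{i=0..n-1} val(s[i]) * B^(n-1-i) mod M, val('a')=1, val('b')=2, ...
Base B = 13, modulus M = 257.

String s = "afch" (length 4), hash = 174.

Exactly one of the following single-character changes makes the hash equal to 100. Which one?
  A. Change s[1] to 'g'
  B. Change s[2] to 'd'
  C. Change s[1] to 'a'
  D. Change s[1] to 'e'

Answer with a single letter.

Answer: C

Derivation:
Option A: s[1]='f'->'g', delta=(7-6)*13^2 mod 257 = 169, hash=174+169 mod 257 = 86
Option B: s[2]='c'->'d', delta=(4-3)*13^1 mod 257 = 13, hash=174+13 mod 257 = 187
Option C: s[1]='f'->'a', delta=(1-6)*13^2 mod 257 = 183, hash=174+183 mod 257 = 100 <-- target
Option D: s[1]='f'->'e', delta=(5-6)*13^2 mod 257 = 88, hash=174+88 mod 257 = 5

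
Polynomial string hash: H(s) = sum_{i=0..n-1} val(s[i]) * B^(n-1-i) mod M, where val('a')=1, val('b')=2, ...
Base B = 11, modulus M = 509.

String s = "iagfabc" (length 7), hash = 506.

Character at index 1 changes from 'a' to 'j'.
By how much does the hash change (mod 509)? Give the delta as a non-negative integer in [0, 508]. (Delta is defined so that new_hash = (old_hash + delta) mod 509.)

Answer: 336

Derivation:
Delta formula: (val(new) - val(old)) * B^(n-1-k) mod M
  val('j') - val('a') = 10 - 1 = 9
  B^(n-1-k) = 11^5 mod 509 = 207
  Delta = 9 * 207 mod 509 = 336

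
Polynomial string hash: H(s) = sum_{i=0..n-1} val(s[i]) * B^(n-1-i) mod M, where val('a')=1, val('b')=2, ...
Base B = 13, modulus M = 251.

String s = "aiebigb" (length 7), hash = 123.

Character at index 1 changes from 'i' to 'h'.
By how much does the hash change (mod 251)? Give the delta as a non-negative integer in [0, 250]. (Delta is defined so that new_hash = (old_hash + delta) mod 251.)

Answer: 187

Derivation:
Delta formula: (val(new) - val(old)) * B^(n-1-k) mod M
  val('h') - val('i') = 8 - 9 = -1
  B^(n-1-k) = 13^5 mod 251 = 64
  Delta = -1 * 64 mod 251 = 187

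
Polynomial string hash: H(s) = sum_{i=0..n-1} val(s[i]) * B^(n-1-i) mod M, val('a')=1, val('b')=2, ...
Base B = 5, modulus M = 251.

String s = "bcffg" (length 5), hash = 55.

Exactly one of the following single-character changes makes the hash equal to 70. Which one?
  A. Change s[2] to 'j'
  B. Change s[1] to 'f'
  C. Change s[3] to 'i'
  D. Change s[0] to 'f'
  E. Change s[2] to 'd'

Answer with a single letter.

Option A: s[2]='f'->'j', delta=(10-6)*5^2 mod 251 = 100, hash=55+100 mod 251 = 155
Option B: s[1]='c'->'f', delta=(6-3)*5^3 mod 251 = 124, hash=55+124 mod 251 = 179
Option C: s[3]='f'->'i', delta=(9-6)*5^1 mod 251 = 15, hash=55+15 mod 251 = 70 <-- target
Option D: s[0]='b'->'f', delta=(6-2)*5^4 mod 251 = 241, hash=55+241 mod 251 = 45
Option E: s[2]='f'->'d', delta=(4-6)*5^2 mod 251 = 201, hash=55+201 mod 251 = 5

Answer: C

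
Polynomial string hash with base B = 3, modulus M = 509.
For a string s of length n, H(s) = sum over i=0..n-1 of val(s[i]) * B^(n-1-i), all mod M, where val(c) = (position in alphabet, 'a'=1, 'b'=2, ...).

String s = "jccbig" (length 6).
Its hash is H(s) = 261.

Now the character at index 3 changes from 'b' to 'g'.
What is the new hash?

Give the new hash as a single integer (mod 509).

Answer: 306

Derivation:
val('b') = 2, val('g') = 7
Position k = 3, exponent = n-1-k = 2
B^2 mod M = 3^2 mod 509 = 9
Delta = (7 - 2) * 9 mod 509 = 45
New hash = (261 + 45) mod 509 = 306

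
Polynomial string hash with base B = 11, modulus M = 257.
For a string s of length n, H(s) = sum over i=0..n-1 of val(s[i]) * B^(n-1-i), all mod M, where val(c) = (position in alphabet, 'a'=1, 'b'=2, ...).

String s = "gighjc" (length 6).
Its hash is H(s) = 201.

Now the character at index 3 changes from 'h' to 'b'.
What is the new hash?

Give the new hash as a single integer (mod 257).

Answer: 246

Derivation:
val('h') = 8, val('b') = 2
Position k = 3, exponent = n-1-k = 2
B^2 mod M = 11^2 mod 257 = 121
Delta = (2 - 8) * 121 mod 257 = 45
New hash = (201 + 45) mod 257 = 246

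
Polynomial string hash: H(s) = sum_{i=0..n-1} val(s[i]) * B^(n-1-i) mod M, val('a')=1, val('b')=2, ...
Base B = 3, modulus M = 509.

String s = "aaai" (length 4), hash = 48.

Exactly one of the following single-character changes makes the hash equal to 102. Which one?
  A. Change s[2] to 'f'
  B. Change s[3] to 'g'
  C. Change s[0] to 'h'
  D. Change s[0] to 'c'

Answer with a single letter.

Answer: D

Derivation:
Option A: s[2]='a'->'f', delta=(6-1)*3^1 mod 509 = 15, hash=48+15 mod 509 = 63
Option B: s[3]='i'->'g', delta=(7-9)*3^0 mod 509 = 507, hash=48+507 mod 509 = 46
Option C: s[0]='a'->'h', delta=(8-1)*3^3 mod 509 = 189, hash=48+189 mod 509 = 237
Option D: s[0]='a'->'c', delta=(3-1)*3^3 mod 509 = 54, hash=48+54 mod 509 = 102 <-- target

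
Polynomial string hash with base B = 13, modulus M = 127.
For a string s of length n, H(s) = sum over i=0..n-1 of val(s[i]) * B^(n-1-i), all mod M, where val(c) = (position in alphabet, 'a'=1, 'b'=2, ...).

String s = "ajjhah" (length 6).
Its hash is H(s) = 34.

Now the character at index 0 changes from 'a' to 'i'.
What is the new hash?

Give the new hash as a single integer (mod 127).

Answer: 102

Derivation:
val('a') = 1, val('i') = 9
Position k = 0, exponent = n-1-k = 5
B^5 mod M = 13^5 mod 127 = 72
Delta = (9 - 1) * 72 mod 127 = 68
New hash = (34 + 68) mod 127 = 102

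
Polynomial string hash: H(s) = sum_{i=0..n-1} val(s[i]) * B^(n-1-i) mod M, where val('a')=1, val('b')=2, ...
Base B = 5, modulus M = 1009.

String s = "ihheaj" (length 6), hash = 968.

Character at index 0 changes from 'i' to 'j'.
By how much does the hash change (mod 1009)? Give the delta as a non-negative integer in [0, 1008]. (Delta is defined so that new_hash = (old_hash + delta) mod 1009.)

Answer: 98

Derivation:
Delta formula: (val(new) - val(old)) * B^(n-1-k) mod M
  val('j') - val('i') = 10 - 9 = 1
  B^(n-1-k) = 5^5 mod 1009 = 98
  Delta = 1 * 98 mod 1009 = 98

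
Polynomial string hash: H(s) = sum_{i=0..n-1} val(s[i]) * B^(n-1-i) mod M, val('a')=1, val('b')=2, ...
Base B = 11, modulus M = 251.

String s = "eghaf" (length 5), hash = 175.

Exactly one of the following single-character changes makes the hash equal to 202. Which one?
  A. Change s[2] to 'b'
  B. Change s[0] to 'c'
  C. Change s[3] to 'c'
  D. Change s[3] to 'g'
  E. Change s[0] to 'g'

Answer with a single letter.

Answer: A

Derivation:
Option A: s[2]='h'->'b', delta=(2-8)*11^2 mod 251 = 27, hash=175+27 mod 251 = 202 <-- target
Option B: s[0]='e'->'c', delta=(3-5)*11^4 mod 251 = 85, hash=175+85 mod 251 = 9
Option C: s[3]='a'->'c', delta=(3-1)*11^1 mod 251 = 22, hash=175+22 mod 251 = 197
Option D: s[3]='a'->'g', delta=(7-1)*11^1 mod 251 = 66, hash=175+66 mod 251 = 241
Option E: s[0]='e'->'g', delta=(7-5)*11^4 mod 251 = 166, hash=175+166 mod 251 = 90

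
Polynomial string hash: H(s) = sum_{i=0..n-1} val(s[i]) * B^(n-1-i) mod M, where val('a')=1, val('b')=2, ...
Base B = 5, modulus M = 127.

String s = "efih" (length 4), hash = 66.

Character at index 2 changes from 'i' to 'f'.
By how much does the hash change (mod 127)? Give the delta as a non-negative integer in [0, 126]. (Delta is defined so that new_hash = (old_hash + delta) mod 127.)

Delta formula: (val(new) - val(old)) * B^(n-1-k) mod M
  val('f') - val('i') = 6 - 9 = -3
  B^(n-1-k) = 5^1 mod 127 = 5
  Delta = -3 * 5 mod 127 = 112

Answer: 112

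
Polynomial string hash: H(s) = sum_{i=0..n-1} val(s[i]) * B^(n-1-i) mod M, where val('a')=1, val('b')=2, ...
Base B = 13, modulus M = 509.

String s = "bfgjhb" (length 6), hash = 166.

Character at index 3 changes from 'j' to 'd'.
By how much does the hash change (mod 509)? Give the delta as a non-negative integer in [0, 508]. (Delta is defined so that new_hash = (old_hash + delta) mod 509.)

Answer: 4

Derivation:
Delta formula: (val(new) - val(old)) * B^(n-1-k) mod M
  val('d') - val('j') = 4 - 10 = -6
  B^(n-1-k) = 13^2 mod 509 = 169
  Delta = -6 * 169 mod 509 = 4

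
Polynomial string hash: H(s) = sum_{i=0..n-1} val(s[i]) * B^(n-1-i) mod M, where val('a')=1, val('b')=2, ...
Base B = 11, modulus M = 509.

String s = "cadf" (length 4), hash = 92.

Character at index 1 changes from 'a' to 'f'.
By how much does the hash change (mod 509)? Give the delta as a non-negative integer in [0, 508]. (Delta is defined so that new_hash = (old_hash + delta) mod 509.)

Delta formula: (val(new) - val(old)) * B^(n-1-k) mod M
  val('f') - val('a') = 6 - 1 = 5
  B^(n-1-k) = 11^2 mod 509 = 121
  Delta = 5 * 121 mod 509 = 96

Answer: 96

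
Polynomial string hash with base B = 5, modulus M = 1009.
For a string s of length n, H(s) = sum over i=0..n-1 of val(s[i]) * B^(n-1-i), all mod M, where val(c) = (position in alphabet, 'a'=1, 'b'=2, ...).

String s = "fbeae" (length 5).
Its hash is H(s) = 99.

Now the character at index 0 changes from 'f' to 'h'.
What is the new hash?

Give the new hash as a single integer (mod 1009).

Answer: 340

Derivation:
val('f') = 6, val('h') = 8
Position k = 0, exponent = n-1-k = 4
B^4 mod M = 5^4 mod 1009 = 625
Delta = (8 - 6) * 625 mod 1009 = 241
New hash = (99 + 241) mod 1009 = 340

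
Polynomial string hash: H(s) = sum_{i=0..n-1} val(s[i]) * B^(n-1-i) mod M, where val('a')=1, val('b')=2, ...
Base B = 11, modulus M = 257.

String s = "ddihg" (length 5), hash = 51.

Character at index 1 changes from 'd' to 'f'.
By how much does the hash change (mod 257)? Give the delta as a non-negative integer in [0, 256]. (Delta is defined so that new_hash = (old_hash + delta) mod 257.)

Delta formula: (val(new) - val(old)) * B^(n-1-k) mod M
  val('f') - val('d') = 6 - 4 = 2
  B^(n-1-k) = 11^3 mod 257 = 46
  Delta = 2 * 46 mod 257 = 92

Answer: 92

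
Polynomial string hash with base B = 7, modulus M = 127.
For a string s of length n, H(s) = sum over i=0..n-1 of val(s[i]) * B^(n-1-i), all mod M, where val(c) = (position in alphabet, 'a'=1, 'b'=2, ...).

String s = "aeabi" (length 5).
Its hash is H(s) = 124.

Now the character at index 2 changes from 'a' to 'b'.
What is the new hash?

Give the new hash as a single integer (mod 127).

Answer: 46

Derivation:
val('a') = 1, val('b') = 2
Position k = 2, exponent = n-1-k = 2
B^2 mod M = 7^2 mod 127 = 49
Delta = (2 - 1) * 49 mod 127 = 49
New hash = (124 + 49) mod 127 = 46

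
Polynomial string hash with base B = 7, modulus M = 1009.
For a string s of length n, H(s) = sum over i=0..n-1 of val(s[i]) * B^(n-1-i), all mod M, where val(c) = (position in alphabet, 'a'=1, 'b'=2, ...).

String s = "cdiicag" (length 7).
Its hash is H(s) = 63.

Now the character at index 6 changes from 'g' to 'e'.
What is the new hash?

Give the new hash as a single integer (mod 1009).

Answer: 61

Derivation:
val('g') = 7, val('e') = 5
Position k = 6, exponent = n-1-k = 0
B^0 mod M = 7^0 mod 1009 = 1
Delta = (5 - 7) * 1 mod 1009 = 1007
New hash = (63 + 1007) mod 1009 = 61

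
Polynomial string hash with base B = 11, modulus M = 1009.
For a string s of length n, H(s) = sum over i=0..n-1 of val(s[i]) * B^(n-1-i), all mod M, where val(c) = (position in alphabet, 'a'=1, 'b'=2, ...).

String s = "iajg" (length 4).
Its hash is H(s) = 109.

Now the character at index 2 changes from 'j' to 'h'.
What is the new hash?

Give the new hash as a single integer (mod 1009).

Answer: 87

Derivation:
val('j') = 10, val('h') = 8
Position k = 2, exponent = n-1-k = 1
B^1 mod M = 11^1 mod 1009 = 11
Delta = (8 - 10) * 11 mod 1009 = 987
New hash = (109 + 987) mod 1009 = 87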